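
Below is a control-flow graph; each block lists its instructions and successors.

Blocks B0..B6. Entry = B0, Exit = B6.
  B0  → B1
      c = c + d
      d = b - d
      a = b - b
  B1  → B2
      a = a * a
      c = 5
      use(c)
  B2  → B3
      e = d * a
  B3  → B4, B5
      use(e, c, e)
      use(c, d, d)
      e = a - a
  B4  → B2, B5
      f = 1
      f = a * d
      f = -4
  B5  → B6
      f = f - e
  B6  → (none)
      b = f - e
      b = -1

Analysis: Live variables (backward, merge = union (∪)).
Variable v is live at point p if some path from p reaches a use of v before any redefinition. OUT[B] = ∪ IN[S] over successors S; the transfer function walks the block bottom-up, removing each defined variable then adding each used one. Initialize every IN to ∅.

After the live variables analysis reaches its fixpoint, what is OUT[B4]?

Answer: {a, c, d, e, f}

Derivation:
Converged values:
  B0: | IN={b, c, d, f} | OUT={a, d, f}
  B1: | IN={a, d, f} | OUT={a, c, d, f}
  B2: | IN={a, c, d, f} | OUT={a, c, d, e, f}
  B3: | IN={a, c, d, e, f} | OUT={a, c, d, e, f}
  B4: | IN={a, c, d, e} | OUT={a, c, d, e, f}
  B5: | IN={e, f} | OUT={e, f}
  B6: | IN={e, f} | OUT={}

Merge at B4: OUT[B4] = IN[B2] ⊔ IN[B5] = {a, c, d, e, f}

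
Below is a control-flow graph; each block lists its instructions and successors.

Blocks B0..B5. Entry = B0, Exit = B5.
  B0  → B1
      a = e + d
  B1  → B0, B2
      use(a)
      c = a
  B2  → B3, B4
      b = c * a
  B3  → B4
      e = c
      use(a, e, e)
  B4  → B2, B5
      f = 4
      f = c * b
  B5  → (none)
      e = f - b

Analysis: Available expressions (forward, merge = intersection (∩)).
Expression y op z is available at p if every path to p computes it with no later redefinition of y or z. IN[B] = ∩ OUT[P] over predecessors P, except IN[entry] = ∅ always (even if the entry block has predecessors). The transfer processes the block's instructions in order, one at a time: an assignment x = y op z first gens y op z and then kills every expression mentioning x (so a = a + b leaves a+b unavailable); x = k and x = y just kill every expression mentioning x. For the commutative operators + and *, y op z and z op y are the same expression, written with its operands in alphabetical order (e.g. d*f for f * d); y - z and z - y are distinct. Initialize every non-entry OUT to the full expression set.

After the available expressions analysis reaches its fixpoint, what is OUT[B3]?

Per-block solution:
  B0:  IN={}  OUT={d+e}
  B1:  IN={d+e}  OUT={d+e}
  B2:  IN={}  OUT={a*c}
  B3:  IN={a*c}  OUT={a*c}
  B4:  IN={a*c}  OUT={a*c, b*c}
  B5:  IN={a*c, b*c}  OUT={a*c, b*c, f-b}

Merge at B3: IN[B3] = OUT[B2] = {a*c}
Applying B3's transfer function to that IN value gives OUT[B3] (row B3 above).

Answer: {a*c}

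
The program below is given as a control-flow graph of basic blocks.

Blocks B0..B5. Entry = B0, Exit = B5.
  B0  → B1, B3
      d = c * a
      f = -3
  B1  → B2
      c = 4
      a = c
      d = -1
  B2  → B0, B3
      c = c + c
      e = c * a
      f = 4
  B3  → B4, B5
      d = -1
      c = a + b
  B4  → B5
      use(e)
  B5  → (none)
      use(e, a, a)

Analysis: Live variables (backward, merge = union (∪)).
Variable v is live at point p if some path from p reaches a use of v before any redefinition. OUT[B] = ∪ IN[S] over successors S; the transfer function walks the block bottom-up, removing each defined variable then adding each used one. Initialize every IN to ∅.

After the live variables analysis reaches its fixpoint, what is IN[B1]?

Fixpoint table:
  B0:  IN={a, b, c, e}  OUT={a, b, e}
  B1:  IN={b}  OUT={a, b, c}
  B2:  IN={a, b, c}  OUT={a, b, c, e}
  B3:  IN={a, b, e}  OUT={a, e}
  B4:  IN={a, e}  OUT={a, e}
  B5:  IN={a, e}  OUT={}

Merge at B1: OUT[B1] = IN[B2] = {a, b, c}
Applying B1's transfer function to that OUT value gives IN[B1] (row B1 above).

Answer: {b}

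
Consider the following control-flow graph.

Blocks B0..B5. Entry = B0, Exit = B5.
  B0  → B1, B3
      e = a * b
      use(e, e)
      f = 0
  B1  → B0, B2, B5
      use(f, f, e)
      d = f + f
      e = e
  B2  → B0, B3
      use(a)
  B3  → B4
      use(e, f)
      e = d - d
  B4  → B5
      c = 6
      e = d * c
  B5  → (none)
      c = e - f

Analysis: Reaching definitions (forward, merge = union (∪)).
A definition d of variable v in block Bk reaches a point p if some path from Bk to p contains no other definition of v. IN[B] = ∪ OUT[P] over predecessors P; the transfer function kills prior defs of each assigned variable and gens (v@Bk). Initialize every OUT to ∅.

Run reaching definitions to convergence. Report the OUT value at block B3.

Answer: {d@B1, e@B3, f@B0}

Derivation:
Fixpoint table:
  B0:   IN={d@B1, e@B1, f@B0}   OUT={d@B1, e@B0, f@B0}
  B1:   IN={d@B1, e@B0, f@B0}   OUT={d@B1, e@B1, f@B0}
  B2:   IN={d@B1, e@B1, f@B0}   OUT={d@B1, e@B1, f@B0}
  B3:   IN={d@B1, e@B0, e@B1, f@B0}   OUT={d@B1, e@B3, f@B0}
  B4:   IN={d@B1, e@B3, f@B0}   OUT={c@B4, d@B1, e@B4, f@B0}
  B5:   IN={c@B4, d@B1, e@B1, e@B4, f@B0}   OUT={c@B5, d@B1, e@B1, e@B4, f@B0}

Merge at B3: IN[B3] = OUT[B0] ⊔ OUT[B2] = {d@B1, e@B0, e@B1, f@B0}
Applying B3's transfer function to that IN value gives OUT[B3] (row B3 above).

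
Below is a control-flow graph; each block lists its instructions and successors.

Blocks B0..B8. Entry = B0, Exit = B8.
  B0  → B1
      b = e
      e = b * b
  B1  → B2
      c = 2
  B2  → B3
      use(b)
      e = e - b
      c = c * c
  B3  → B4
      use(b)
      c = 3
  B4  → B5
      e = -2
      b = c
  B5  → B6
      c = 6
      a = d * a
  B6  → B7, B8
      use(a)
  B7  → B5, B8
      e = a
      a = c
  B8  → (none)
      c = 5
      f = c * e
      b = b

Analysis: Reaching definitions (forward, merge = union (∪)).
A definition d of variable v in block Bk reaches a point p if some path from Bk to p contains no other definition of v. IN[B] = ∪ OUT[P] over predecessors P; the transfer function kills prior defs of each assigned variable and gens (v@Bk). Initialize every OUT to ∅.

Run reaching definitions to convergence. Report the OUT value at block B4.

Fixpoint table:
  B0:  IN={}  OUT={b@B0, e@B0}
  B1:  IN={b@B0, e@B0}  OUT={b@B0, c@B1, e@B0}
  B2:  IN={b@B0, c@B1, e@B0}  OUT={b@B0, c@B2, e@B2}
  B3:  IN={b@B0, c@B2, e@B2}  OUT={b@B0, c@B3, e@B2}
  B4:  IN={b@B0, c@B3, e@B2}  OUT={b@B4, c@B3, e@B4}
  B5:  IN={a@B7, b@B4, c@B3, c@B5, e@B4, e@B7}  OUT={a@B5, b@B4, c@B5, e@B4, e@B7}
  B6:  IN={a@B5, b@B4, c@B5, e@B4, e@B7}  OUT={a@B5, b@B4, c@B5, e@B4, e@B7}
  B7:  IN={a@B5, b@B4, c@B5, e@B4, e@B7}  OUT={a@B7, b@B4, c@B5, e@B7}
  B8:  IN={a@B5, a@B7, b@B4, c@B5, e@B4, e@B7}  OUT={a@B5, a@B7, b@B8, c@B8, e@B4, e@B7, f@B8}

Merge at B4: IN[B4] = OUT[B3] = {b@B0, c@B3, e@B2}
Applying B4's transfer function to that IN value gives OUT[B4] (row B4 above).

Answer: {b@B4, c@B3, e@B4}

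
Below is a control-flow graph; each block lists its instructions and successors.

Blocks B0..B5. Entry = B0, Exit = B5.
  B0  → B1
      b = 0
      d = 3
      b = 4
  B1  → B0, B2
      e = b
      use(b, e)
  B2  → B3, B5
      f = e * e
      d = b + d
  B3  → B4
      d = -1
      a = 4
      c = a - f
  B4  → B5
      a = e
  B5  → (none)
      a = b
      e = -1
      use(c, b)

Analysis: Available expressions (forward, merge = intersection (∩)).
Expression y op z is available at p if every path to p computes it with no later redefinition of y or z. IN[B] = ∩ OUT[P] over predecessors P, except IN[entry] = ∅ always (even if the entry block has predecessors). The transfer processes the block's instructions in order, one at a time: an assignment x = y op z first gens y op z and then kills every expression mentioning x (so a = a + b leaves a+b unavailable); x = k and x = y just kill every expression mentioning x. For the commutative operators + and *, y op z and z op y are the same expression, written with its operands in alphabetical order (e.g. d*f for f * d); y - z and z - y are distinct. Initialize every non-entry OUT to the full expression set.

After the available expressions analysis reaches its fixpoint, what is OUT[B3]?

Fixpoint table:
  B0:   IN={}   OUT={}
  B1:   IN={}   OUT={}
  B2:   IN={}   OUT={e*e}
  B3:   IN={e*e}   OUT={a-f, e*e}
  B4:   IN={a-f, e*e}   OUT={e*e}
  B5:   IN={e*e}   OUT={}

Merge at B3: IN[B3] = OUT[B2] = {e*e}
Applying B3's transfer function to that IN value gives OUT[B3] (row B3 above).

Answer: {a-f, e*e}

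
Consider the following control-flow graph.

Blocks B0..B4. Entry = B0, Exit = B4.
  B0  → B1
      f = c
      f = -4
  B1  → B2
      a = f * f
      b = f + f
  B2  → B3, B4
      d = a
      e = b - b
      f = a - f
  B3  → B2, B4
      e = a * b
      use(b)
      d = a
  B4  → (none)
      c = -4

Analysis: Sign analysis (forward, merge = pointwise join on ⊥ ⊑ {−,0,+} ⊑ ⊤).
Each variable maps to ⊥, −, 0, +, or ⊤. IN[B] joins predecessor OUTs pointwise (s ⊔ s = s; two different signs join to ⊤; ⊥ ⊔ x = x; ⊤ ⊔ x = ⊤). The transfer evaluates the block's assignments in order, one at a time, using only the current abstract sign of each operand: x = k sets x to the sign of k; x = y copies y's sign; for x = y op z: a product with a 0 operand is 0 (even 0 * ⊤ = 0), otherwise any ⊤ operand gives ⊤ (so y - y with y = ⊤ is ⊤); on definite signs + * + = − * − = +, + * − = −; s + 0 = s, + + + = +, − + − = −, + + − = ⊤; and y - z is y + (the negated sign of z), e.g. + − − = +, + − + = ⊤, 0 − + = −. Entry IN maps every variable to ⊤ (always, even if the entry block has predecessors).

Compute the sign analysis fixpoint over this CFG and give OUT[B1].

Answer: {a: +, b: -, c: ⊤, d: ⊤, e: ⊤, f: -}

Working:
Fixpoint table:
  B0:  IN=(all ⊤)  OUT={f:-; rest ⊤}
  B1:  IN={f:-; rest ⊤}  OUT={a:+, b:-, f:-; rest ⊤}
  B2:  IN={a:+, b:-; rest ⊤}  OUT={a:+, b:-, d:+; rest ⊤}
  B3:  IN={a:+, b:-, d:+; rest ⊤}  OUT={a:+, b:-, d:+, e:-; rest ⊤}
  B4:  IN={a:+, b:-, d:+; rest ⊤}  OUT={a:+, b:-, c:-, d:+; rest ⊤}

Merge at B1: IN[B1] = OUT[B0] = {a: ⊤, b: ⊤, c: ⊤, d: ⊤, e: ⊤, f: -}
Applying B1's transfer function to that IN value gives OUT[B1] (row B1 above).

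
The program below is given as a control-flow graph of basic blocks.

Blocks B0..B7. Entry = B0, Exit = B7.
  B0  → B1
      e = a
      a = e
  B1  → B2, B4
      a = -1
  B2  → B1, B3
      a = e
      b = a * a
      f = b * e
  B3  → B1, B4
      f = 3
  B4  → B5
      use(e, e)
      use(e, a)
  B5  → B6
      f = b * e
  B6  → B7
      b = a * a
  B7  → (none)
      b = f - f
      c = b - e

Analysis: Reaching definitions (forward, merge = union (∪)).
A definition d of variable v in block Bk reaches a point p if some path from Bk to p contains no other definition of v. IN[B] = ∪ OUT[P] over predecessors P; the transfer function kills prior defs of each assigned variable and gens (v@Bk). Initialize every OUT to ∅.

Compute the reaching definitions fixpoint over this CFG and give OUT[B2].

Answer: {a@B2, b@B2, e@B0, f@B2}

Trace:
Per-block solution:
  B0:  IN={}  OUT={a@B0, e@B0}
  B1:  IN={a@B0, a@B2, b@B2, e@B0, f@B2, f@B3}  OUT={a@B1, b@B2, e@B0, f@B2, f@B3}
  B2:  IN={a@B1, b@B2, e@B0, f@B2, f@B3}  OUT={a@B2, b@B2, e@B0, f@B2}
  B3:  IN={a@B2, b@B2, e@B0, f@B2}  OUT={a@B2, b@B2, e@B0, f@B3}
  B4:  IN={a@B1, a@B2, b@B2, e@B0, f@B2, f@B3}  OUT={a@B1, a@B2, b@B2, e@B0, f@B2, f@B3}
  B5:  IN={a@B1, a@B2, b@B2, e@B0, f@B2, f@B3}  OUT={a@B1, a@B2, b@B2, e@B0, f@B5}
  B6:  IN={a@B1, a@B2, b@B2, e@B0, f@B5}  OUT={a@B1, a@B2, b@B6, e@B0, f@B5}
  B7:  IN={a@B1, a@B2, b@B6, e@B0, f@B5}  OUT={a@B1, a@B2, b@B7, c@B7, e@B0, f@B5}

Merge at B2: IN[B2] = OUT[B1] = {a@B1, b@B2, e@B0, f@B2, f@B3}
Applying B2's transfer function to that IN value gives OUT[B2] (row B2 above).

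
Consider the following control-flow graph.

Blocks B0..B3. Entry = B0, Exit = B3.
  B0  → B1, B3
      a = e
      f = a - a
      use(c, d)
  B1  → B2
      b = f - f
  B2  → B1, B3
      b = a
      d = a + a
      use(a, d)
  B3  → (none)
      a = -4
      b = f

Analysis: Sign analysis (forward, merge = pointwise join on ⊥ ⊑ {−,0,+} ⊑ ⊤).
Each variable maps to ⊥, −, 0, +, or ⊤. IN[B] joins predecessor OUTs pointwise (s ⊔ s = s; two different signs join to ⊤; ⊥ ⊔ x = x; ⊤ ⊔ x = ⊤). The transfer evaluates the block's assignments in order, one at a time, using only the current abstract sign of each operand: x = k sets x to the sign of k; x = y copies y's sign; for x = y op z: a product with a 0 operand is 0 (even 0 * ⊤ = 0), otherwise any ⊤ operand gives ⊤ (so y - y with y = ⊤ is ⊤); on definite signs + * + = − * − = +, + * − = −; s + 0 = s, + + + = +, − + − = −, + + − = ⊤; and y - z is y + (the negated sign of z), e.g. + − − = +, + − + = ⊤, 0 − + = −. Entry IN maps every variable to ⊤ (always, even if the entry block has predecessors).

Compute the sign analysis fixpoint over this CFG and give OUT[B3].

Answer: {a: -, b: ⊤, c: ⊤, d: ⊤, e: ⊤, f: ⊤}

Working:
Per-block solution:
  B0: | IN=(all ⊤) | OUT=(all ⊤)
  B1: | IN=(all ⊤) | OUT=(all ⊤)
  B2: | IN=(all ⊤) | OUT=(all ⊤)
  B3: | IN=(all ⊤) | OUT={a:-; rest ⊤}

Merge at B3: IN[B3] = OUT[B0] ⊔ OUT[B2] = {a: ⊤, b: ⊤, c: ⊤, d: ⊤, e: ⊤, f: ⊤}
Applying B3's transfer function to that IN value gives OUT[B3] (row B3 above).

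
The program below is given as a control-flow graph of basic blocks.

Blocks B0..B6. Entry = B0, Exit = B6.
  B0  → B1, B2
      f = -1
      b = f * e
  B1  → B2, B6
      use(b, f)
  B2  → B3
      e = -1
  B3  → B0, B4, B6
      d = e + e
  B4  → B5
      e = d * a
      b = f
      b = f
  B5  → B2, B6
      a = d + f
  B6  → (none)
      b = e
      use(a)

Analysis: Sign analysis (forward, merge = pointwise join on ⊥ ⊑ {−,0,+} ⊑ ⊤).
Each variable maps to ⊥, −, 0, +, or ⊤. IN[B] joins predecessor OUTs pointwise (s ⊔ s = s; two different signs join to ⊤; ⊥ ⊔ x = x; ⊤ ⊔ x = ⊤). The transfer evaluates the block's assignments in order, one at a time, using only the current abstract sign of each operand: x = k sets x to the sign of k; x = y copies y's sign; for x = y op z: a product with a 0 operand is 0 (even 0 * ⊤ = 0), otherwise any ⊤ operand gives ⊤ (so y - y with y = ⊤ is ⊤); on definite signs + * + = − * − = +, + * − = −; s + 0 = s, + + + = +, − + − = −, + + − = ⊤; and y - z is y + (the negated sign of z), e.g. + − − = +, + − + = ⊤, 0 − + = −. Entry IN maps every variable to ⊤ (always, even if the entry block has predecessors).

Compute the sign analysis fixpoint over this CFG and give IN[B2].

Answer: {a: ⊤, b: ⊤, c: ⊤, d: ⊤, e: ⊤, f: -}

Derivation:
Per-block solution:
  B0: | IN=(all ⊤) | OUT={f:-; rest ⊤}
  B1: | IN={f:-; rest ⊤} | OUT={f:-; rest ⊤}
  B2: | IN={f:-; rest ⊤} | OUT={e:-, f:-; rest ⊤}
  B3: | IN={e:-, f:-; rest ⊤} | OUT={d:-, e:-, f:-; rest ⊤}
  B4: | IN={d:-, e:-, f:-; rest ⊤} | OUT={b:-, d:-, f:-; rest ⊤}
  B5: | IN={b:-, d:-, f:-; rest ⊤} | OUT={a:-, b:-, d:-, f:-; rest ⊤}
  B6: | IN={f:-; rest ⊤} | OUT={f:-; rest ⊤}

Merge at B2: IN[B2] = OUT[B0] ⊔ OUT[B1] ⊔ OUT[B5] = {a: ⊤, b: ⊤, c: ⊤, d: ⊤, e: ⊤, f: -}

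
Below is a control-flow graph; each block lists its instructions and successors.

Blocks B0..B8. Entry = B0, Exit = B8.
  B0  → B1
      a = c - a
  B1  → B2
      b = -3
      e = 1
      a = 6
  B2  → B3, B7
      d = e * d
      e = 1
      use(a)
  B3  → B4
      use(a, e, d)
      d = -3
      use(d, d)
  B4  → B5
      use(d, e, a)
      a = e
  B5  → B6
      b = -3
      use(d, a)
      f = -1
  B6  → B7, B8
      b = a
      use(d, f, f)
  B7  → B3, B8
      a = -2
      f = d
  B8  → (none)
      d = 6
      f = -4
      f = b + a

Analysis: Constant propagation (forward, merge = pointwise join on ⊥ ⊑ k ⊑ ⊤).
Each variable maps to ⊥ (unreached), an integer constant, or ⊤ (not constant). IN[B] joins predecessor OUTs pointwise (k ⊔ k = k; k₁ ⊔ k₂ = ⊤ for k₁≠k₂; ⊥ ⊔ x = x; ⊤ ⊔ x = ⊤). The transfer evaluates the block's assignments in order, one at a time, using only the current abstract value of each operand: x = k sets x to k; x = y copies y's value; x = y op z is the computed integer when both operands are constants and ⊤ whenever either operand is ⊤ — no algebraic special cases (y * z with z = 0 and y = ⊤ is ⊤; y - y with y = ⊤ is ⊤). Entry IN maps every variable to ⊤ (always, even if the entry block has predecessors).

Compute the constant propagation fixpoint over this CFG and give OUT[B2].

Converged values:
  B0: | IN=(all ⊤) | OUT=(all ⊤)
  B1: | IN=(all ⊤) | OUT={a:6, b:-3, e:1; rest ⊤}
  B2: | IN={a:6, b:-3, e:1; rest ⊤} | OUT={a:6, b:-3, e:1; rest ⊤}
  B3: | IN={e:1; rest ⊤} | OUT={d:-3, e:1; rest ⊤}
  B4: | IN={d:-3, e:1; rest ⊤} | OUT={a:1, d:-3, e:1; rest ⊤}
  B5: | IN={a:1, d:-3, e:1; rest ⊤} | OUT={a:1, b:-3, d:-3, e:1, f:-1; rest ⊤}
  B6: | IN={a:1, b:-3, d:-3, e:1, f:-1; rest ⊤} | OUT={a:1, b:1, d:-3, e:1, f:-1; rest ⊤}
  B7: | IN={e:1; rest ⊤} | OUT={a:-2, e:1; rest ⊤}
  B8: | IN={e:1; rest ⊤} | OUT={d:6, e:1; rest ⊤}

Merge at B2: IN[B2] = OUT[B1] = {a: 6, b: -3, c: ⊤, d: ⊤, e: 1, f: ⊤}
Applying B2's transfer function to that IN value gives OUT[B2] (row B2 above).

Answer: {a: 6, b: -3, c: ⊤, d: ⊤, e: 1, f: ⊤}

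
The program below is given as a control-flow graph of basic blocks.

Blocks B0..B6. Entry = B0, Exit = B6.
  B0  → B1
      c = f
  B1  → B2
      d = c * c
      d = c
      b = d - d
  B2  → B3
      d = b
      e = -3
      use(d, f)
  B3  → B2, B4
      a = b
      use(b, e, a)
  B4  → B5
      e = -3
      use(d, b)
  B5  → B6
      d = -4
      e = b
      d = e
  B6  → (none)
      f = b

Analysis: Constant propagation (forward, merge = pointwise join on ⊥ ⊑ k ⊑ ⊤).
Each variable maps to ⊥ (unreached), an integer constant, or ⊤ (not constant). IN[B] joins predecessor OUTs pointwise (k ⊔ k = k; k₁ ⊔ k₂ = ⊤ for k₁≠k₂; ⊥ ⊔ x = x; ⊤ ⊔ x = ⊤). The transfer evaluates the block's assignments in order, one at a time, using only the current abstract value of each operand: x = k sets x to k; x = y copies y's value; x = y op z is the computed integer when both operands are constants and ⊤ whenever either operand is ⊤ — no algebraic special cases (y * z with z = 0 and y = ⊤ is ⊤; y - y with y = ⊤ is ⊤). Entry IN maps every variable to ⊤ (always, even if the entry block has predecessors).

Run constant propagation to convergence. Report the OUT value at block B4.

Fixpoint table:
  B0: | IN=(all ⊤) | OUT=(all ⊤)
  B1: | IN=(all ⊤) | OUT=(all ⊤)
  B2: | IN=(all ⊤) | OUT={e:-3; rest ⊤}
  B3: | IN={e:-3; rest ⊤} | OUT={e:-3; rest ⊤}
  B4: | IN={e:-3; rest ⊤} | OUT={e:-3; rest ⊤}
  B5: | IN={e:-3; rest ⊤} | OUT=(all ⊤)
  B6: | IN=(all ⊤) | OUT=(all ⊤)

Merge at B4: IN[B4] = OUT[B3] = {a: ⊤, b: ⊤, c: ⊤, d: ⊤, e: -3, f: ⊤}
Applying B4's transfer function to that IN value gives OUT[B4] (row B4 above).

Answer: {a: ⊤, b: ⊤, c: ⊤, d: ⊤, e: -3, f: ⊤}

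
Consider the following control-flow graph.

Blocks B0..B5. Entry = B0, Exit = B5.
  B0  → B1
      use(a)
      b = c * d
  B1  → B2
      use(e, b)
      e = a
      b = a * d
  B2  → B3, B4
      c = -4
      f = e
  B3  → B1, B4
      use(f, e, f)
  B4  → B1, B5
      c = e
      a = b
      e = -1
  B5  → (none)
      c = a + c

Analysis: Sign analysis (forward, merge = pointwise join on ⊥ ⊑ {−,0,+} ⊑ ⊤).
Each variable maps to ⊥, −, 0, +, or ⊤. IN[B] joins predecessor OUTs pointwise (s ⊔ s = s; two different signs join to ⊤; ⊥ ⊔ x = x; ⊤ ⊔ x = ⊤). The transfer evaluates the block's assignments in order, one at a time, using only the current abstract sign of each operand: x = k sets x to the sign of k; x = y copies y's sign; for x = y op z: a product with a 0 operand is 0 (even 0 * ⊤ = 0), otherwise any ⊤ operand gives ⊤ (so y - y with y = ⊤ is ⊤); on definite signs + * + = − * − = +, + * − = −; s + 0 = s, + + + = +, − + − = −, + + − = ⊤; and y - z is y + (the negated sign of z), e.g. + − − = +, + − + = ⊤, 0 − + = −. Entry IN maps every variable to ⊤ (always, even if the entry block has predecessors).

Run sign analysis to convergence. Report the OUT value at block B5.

Answer: {a: ⊤, b: ⊤, c: ⊤, d: ⊤, e: -, f: ⊤}

Working:
Fixpoint table:
  B0:   IN=(all ⊤)   OUT=(all ⊤)
  B1:   IN=(all ⊤)   OUT=(all ⊤)
  B2:   IN=(all ⊤)   OUT={c:-; rest ⊤}
  B3:   IN={c:-; rest ⊤}   OUT={c:-; rest ⊤}
  B4:   IN={c:-; rest ⊤}   OUT={e:-; rest ⊤}
  B5:   IN={e:-; rest ⊤}   OUT={e:-; rest ⊤}

Merge at B5: IN[B5] = OUT[B4] = {a: ⊤, b: ⊤, c: ⊤, d: ⊤, e: -, f: ⊤}
Applying B5's transfer function to that IN value gives OUT[B5] (row B5 above).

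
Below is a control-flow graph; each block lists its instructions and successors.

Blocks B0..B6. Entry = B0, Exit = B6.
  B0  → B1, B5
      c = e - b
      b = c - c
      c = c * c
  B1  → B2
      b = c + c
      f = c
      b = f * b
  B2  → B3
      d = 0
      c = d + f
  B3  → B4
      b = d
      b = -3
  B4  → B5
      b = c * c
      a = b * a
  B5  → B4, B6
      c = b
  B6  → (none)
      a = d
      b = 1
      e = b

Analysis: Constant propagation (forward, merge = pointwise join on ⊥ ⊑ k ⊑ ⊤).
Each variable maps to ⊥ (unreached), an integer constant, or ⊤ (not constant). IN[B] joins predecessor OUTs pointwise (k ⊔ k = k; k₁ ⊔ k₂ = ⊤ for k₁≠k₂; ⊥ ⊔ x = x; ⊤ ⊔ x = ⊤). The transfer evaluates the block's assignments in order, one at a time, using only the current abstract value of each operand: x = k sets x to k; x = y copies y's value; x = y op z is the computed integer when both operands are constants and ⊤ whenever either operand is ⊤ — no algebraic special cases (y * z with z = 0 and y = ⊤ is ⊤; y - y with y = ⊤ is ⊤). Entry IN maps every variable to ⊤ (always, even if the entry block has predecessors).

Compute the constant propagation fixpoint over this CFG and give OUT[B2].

Converged values:
  B0:  IN=(all ⊤)  OUT=(all ⊤)
  B1:  IN=(all ⊤)  OUT=(all ⊤)
  B2:  IN=(all ⊤)  OUT={d:0; rest ⊤}
  B3:  IN={d:0; rest ⊤}  OUT={b:-3, d:0; rest ⊤}
  B4:  IN=(all ⊤)  OUT=(all ⊤)
  B5:  IN=(all ⊤)  OUT=(all ⊤)
  B6:  IN=(all ⊤)  OUT={b:1, e:1; rest ⊤}

Merge at B2: IN[B2] = OUT[B1] = {a: ⊤, b: ⊤, c: ⊤, d: ⊤, e: ⊤, f: ⊤}
Applying B2's transfer function to that IN value gives OUT[B2] (row B2 above).

Answer: {a: ⊤, b: ⊤, c: ⊤, d: 0, e: ⊤, f: ⊤}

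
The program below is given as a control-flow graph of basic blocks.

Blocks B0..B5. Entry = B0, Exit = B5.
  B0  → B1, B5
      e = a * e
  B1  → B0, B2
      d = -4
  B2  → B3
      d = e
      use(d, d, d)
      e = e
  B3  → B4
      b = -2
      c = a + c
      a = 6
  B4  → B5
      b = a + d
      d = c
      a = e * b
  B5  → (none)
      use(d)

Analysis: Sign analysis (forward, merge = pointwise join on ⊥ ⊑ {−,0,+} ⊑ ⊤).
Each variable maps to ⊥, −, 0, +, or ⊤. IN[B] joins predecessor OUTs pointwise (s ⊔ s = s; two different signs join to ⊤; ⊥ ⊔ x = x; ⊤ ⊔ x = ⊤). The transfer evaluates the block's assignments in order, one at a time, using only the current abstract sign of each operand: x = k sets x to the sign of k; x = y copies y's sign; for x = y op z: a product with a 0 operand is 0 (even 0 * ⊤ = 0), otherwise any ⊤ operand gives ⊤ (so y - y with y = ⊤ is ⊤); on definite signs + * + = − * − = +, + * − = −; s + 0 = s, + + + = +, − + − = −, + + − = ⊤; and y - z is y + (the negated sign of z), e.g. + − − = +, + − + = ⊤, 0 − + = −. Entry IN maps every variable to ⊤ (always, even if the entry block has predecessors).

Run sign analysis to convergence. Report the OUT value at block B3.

Per-block solution:
  B0:   IN=(all ⊤)   OUT=(all ⊤)
  B1:   IN=(all ⊤)   OUT={d:-; rest ⊤}
  B2:   IN={d:-; rest ⊤}   OUT=(all ⊤)
  B3:   IN=(all ⊤)   OUT={a:+, b:-; rest ⊤}
  B4:   IN={a:+, b:-; rest ⊤}   OUT=(all ⊤)
  B5:   IN=(all ⊤)   OUT=(all ⊤)

Merge at B3: IN[B3] = OUT[B2] = {a: ⊤, b: ⊤, c: ⊤, d: ⊤, e: ⊤, f: ⊤}
Applying B3's transfer function to that IN value gives OUT[B3] (row B3 above).

Answer: {a: +, b: -, c: ⊤, d: ⊤, e: ⊤, f: ⊤}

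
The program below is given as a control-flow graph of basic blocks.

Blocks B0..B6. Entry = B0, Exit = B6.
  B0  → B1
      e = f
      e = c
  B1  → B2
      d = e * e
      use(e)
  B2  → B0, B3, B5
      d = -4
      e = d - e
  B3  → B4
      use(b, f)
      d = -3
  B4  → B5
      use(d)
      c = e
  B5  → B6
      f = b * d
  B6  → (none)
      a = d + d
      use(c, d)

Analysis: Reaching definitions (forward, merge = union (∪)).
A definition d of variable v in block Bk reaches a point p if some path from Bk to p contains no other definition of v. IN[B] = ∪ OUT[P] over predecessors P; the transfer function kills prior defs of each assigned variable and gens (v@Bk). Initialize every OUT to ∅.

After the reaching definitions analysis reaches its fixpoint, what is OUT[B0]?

Answer: {d@B2, e@B0}

Trace:
Converged values:
  B0:   IN={d@B2, e@B2}   OUT={d@B2, e@B0}
  B1:   IN={d@B2, e@B0}   OUT={d@B1, e@B0}
  B2:   IN={d@B1, e@B0}   OUT={d@B2, e@B2}
  B3:   IN={d@B2, e@B2}   OUT={d@B3, e@B2}
  B4:   IN={d@B3, e@B2}   OUT={c@B4, d@B3, e@B2}
  B5:   IN={c@B4, d@B2, d@B3, e@B2}   OUT={c@B4, d@B2, d@B3, e@B2, f@B5}
  B6:   IN={c@B4, d@B2, d@B3, e@B2, f@B5}   OUT={a@B6, c@B4, d@B2, d@B3, e@B2, f@B5}

Merge at B0 (entry node, so the boundary value {} is joined with the incoming edge(s)): IN[B0] = {} ⊔ OUT[B2] = {d@B2, e@B2}
Applying B0's transfer function to that IN value gives OUT[B0] (row B0 above).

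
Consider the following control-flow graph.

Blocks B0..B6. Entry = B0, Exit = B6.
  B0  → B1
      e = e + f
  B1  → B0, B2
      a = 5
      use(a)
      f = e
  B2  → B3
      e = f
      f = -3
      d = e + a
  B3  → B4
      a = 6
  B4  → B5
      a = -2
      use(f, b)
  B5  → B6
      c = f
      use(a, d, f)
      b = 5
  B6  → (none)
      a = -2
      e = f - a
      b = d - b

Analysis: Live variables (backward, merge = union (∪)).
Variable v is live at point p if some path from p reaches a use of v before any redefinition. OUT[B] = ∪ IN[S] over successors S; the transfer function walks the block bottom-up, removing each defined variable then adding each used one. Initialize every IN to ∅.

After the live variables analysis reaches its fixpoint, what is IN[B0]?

Per-block solution:
  B0:  IN={b, e, f}  OUT={b, e}
  B1:  IN={b, e}  OUT={a, b, e, f}
  B2:  IN={a, b, f}  OUT={b, d, f}
  B3:  IN={b, d, f}  OUT={b, d, f}
  B4:  IN={b, d, f}  OUT={a, d, f}
  B5:  IN={a, d, f}  OUT={b, d, f}
  B6:  IN={b, d, f}  OUT={}

Merge at B0: OUT[B0] = IN[B1] = {b, e}
Applying B0's transfer function to that OUT value gives IN[B0] (row B0 above).

Answer: {b, e, f}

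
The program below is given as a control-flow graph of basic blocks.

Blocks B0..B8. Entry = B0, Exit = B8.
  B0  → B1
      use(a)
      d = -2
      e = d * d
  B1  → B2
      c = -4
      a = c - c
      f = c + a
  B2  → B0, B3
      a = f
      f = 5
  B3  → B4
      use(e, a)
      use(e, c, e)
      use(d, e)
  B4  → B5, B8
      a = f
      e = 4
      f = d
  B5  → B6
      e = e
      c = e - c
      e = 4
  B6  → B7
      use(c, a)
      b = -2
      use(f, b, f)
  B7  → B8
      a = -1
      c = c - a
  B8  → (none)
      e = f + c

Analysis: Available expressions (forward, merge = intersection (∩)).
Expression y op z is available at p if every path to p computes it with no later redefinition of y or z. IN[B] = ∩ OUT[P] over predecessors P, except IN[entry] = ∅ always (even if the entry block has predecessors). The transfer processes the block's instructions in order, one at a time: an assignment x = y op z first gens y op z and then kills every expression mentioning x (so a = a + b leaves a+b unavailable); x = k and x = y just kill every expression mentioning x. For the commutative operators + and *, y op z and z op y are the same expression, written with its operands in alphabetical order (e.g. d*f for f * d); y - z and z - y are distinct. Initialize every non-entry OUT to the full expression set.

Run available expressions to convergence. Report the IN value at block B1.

Converged values:
  B0: | IN={} | OUT={d*d}
  B1: | IN={d*d} | OUT={a+c, c-c, d*d}
  B2: | IN={a+c, c-c, d*d} | OUT={c-c, d*d}
  B3: | IN={c-c, d*d} | OUT={c-c, d*d}
  B4: | IN={c-c, d*d} | OUT={c-c, d*d}
  B5: | IN={c-c, d*d} | OUT={d*d}
  B6: | IN={d*d} | OUT={d*d}
  B7: | IN={d*d} | OUT={d*d}
  B8: | IN={d*d} | OUT={c+f, d*d}

Merge at B1: IN[B1] = OUT[B0] = {d*d}

Answer: {d*d}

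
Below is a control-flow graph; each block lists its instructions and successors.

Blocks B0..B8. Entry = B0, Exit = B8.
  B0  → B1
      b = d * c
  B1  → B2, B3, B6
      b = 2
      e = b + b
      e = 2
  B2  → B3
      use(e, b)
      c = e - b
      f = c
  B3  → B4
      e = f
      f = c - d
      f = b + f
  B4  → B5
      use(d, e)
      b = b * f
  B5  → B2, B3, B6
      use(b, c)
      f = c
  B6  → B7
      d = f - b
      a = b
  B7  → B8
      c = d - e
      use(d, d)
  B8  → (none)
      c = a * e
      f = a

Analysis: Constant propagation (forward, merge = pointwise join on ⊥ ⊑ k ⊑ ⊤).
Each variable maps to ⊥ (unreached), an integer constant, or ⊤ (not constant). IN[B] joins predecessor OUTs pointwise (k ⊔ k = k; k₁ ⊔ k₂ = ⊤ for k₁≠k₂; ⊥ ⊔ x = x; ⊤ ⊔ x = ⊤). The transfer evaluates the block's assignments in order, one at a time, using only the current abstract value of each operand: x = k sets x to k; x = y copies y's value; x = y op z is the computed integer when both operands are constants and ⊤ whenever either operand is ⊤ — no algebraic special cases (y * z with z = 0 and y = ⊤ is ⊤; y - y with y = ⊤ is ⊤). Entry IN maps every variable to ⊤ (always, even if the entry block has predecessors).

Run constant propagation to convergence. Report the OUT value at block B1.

Answer: {a: ⊤, b: 2, c: ⊤, d: ⊤, e: 2, f: ⊤}

Derivation:
Per-block solution:
  B0:   IN=(all ⊤)   OUT=(all ⊤)
  B1:   IN=(all ⊤)   OUT={b:2, e:2; rest ⊤}
  B2:   IN=(all ⊤)   OUT=(all ⊤)
  B3:   IN=(all ⊤)   OUT=(all ⊤)
  B4:   IN=(all ⊤)   OUT=(all ⊤)
  B5:   IN=(all ⊤)   OUT=(all ⊤)
  B6:   IN=(all ⊤)   OUT=(all ⊤)
  B7:   IN=(all ⊤)   OUT=(all ⊤)
  B8:   IN=(all ⊤)   OUT=(all ⊤)

Merge at B1: IN[B1] = OUT[B0] = {a: ⊤, b: ⊤, c: ⊤, d: ⊤, e: ⊤, f: ⊤}
Applying B1's transfer function to that IN value gives OUT[B1] (row B1 above).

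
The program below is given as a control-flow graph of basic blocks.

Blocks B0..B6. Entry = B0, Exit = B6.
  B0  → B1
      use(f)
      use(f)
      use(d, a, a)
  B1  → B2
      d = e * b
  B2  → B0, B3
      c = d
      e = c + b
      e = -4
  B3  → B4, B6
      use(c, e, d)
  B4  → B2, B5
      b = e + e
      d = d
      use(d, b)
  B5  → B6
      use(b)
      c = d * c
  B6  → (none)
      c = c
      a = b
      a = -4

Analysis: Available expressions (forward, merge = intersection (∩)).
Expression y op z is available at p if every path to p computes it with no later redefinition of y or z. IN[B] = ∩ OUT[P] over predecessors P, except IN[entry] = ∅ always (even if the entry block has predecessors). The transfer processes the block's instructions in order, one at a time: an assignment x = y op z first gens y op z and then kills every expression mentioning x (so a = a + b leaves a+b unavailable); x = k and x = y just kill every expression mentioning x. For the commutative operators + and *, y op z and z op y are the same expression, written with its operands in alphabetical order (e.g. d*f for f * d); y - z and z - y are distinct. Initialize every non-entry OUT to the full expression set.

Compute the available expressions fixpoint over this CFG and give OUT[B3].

Converged values:
  B0:  IN={}  OUT={}
  B1:  IN={}  OUT={b*e}
  B2:  IN={}  OUT={b+c}
  B3:  IN={b+c}  OUT={b+c}
  B4:  IN={b+c}  OUT={e+e}
  B5:  IN={e+e}  OUT={e+e}
  B6:  IN={}  OUT={}

Merge at B3: IN[B3] = OUT[B2] = {b+c}
Applying B3's transfer function to that IN value gives OUT[B3] (row B3 above).

Answer: {b+c}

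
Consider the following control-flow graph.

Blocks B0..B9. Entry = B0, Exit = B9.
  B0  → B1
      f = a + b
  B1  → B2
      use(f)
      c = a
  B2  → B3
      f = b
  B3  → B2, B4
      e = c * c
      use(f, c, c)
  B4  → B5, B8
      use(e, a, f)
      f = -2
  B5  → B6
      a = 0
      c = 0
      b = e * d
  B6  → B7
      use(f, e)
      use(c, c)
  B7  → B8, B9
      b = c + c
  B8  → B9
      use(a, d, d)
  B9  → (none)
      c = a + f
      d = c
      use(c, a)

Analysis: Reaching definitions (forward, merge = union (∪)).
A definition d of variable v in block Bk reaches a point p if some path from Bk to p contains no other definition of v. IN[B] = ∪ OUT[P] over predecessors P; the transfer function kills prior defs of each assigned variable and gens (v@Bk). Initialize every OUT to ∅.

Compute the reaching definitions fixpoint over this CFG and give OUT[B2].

Fixpoint table:
  B0: | IN={} | OUT={f@B0}
  B1: | IN={f@B0} | OUT={c@B1, f@B0}
  B2: | IN={c@B1, e@B3, f@B0, f@B2} | OUT={c@B1, e@B3, f@B2}
  B3: | IN={c@B1, e@B3, f@B2} | OUT={c@B1, e@B3, f@B2}
  B4: | IN={c@B1, e@B3, f@B2} | OUT={c@B1, e@B3, f@B4}
  B5: | IN={c@B1, e@B3, f@B4} | OUT={a@B5, b@B5, c@B5, e@B3, f@B4}
  B6: | IN={a@B5, b@B5, c@B5, e@B3, f@B4} | OUT={a@B5, b@B5, c@B5, e@B3, f@B4}
  B7: | IN={a@B5, b@B5, c@B5, e@B3, f@B4} | OUT={a@B5, b@B7, c@B5, e@B3, f@B4}
  B8: | IN={a@B5, b@B7, c@B1, c@B5, e@B3, f@B4} | OUT={a@B5, b@B7, c@B1, c@B5, e@B3, f@B4}
  B9: | IN={a@B5, b@B7, c@B1, c@B5, e@B3, f@B4} | OUT={a@B5, b@B7, c@B9, d@B9, e@B3, f@B4}

Merge at B2: IN[B2] = OUT[B1] ⊔ OUT[B3] = {c@B1, e@B3, f@B0, f@B2}
Applying B2's transfer function to that IN value gives OUT[B2] (row B2 above).

Answer: {c@B1, e@B3, f@B2}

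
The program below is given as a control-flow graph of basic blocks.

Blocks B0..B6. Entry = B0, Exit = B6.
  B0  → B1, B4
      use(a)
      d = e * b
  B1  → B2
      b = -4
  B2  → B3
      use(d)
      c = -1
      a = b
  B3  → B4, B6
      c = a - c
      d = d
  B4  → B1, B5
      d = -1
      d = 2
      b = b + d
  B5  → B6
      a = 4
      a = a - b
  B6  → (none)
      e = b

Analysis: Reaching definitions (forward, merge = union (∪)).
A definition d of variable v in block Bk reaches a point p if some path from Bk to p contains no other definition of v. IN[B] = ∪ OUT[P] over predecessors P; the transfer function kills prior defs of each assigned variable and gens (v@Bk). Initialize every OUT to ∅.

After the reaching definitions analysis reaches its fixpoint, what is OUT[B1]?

Answer: {a@B2, b@B1, c@B3, d@B0, d@B4}

Derivation:
Per-block solution:
  B0:   IN={}   OUT={d@B0}
  B1:   IN={a@B2, b@B4, c@B3, d@B0, d@B4}   OUT={a@B2, b@B1, c@B3, d@B0, d@B4}
  B2:   IN={a@B2, b@B1, c@B3, d@B0, d@B4}   OUT={a@B2, b@B1, c@B2, d@B0, d@B4}
  B3:   IN={a@B2, b@B1, c@B2, d@B0, d@B4}   OUT={a@B2, b@B1, c@B3, d@B3}
  B4:   IN={a@B2, b@B1, c@B3, d@B0, d@B3}   OUT={a@B2, b@B4, c@B3, d@B4}
  B5:   IN={a@B2, b@B4, c@B3, d@B4}   OUT={a@B5, b@B4, c@B3, d@B4}
  B6:   IN={a@B2, a@B5, b@B1, b@B4, c@B3, d@B3, d@B4}   OUT={a@B2, a@B5, b@B1, b@B4, c@B3, d@B3, d@B4, e@B6}

Merge at B1: IN[B1] = OUT[B0] ⊔ OUT[B4] = {a@B2, b@B4, c@B3, d@B0, d@B4}
Applying B1's transfer function to that IN value gives OUT[B1] (row B1 above).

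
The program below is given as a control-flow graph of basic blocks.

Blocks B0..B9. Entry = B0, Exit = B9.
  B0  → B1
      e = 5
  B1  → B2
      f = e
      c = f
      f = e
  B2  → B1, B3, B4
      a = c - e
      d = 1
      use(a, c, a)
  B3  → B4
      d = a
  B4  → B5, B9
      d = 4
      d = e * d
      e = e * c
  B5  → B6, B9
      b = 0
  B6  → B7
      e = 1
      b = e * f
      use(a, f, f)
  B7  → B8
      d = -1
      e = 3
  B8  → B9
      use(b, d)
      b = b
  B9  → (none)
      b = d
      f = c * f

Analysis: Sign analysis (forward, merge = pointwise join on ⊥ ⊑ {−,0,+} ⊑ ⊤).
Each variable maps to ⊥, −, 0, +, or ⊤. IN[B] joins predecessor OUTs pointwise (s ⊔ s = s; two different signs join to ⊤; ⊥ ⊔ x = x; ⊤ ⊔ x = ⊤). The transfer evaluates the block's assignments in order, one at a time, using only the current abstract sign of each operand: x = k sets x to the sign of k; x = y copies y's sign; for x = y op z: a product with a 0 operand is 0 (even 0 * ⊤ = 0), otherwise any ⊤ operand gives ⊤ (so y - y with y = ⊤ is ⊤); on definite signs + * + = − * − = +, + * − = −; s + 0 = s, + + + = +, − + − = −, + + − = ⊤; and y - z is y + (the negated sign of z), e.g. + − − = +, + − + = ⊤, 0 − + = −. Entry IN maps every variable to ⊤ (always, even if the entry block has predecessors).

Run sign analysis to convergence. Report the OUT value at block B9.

Answer: {a: ⊤, b: ⊤, c: +, d: ⊤, e: +, f: +}

Derivation:
Converged values:
  B0:  IN=(all ⊤)  OUT={e:+; rest ⊤}
  B1:  IN={e:+; rest ⊤}  OUT={c:+, e:+, f:+; rest ⊤}
  B2:  IN={c:+, e:+, f:+; rest ⊤}  OUT={c:+, d:+, e:+, f:+; rest ⊤}
  B3:  IN={c:+, d:+, e:+, f:+; rest ⊤}  OUT={c:+, e:+, f:+; rest ⊤}
  B4:  IN={c:+, e:+, f:+; rest ⊤}  OUT={c:+, d:+, e:+, f:+; rest ⊤}
  B5:  IN={c:+, d:+, e:+, f:+; rest ⊤}  OUT={b:0, c:+, d:+, e:+, f:+; rest ⊤}
  B6:  IN={b:0, c:+, d:+, e:+, f:+; rest ⊤}  OUT={b:+, c:+, d:+, e:+, f:+; rest ⊤}
  B7:  IN={b:+, c:+, d:+, e:+, f:+; rest ⊤}  OUT={b:+, c:+, d:-, e:+, f:+; rest ⊤}
  B8:  IN={b:+, c:+, d:-, e:+, f:+; rest ⊤}  OUT={b:+, c:+, d:-, e:+, f:+; rest ⊤}
  B9:  IN={c:+, e:+, f:+; rest ⊤}  OUT={c:+, e:+, f:+; rest ⊤}

Merge at B9: IN[B9] = OUT[B4] ⊔ OUT[B5] ⊔ OUT[B8] = {a: ⊤, b: ⊤, c: +, d: ⊤, e: +, f: +}
Applying B9's transfer function to that IN value gives OUT[B9] (row B9 above).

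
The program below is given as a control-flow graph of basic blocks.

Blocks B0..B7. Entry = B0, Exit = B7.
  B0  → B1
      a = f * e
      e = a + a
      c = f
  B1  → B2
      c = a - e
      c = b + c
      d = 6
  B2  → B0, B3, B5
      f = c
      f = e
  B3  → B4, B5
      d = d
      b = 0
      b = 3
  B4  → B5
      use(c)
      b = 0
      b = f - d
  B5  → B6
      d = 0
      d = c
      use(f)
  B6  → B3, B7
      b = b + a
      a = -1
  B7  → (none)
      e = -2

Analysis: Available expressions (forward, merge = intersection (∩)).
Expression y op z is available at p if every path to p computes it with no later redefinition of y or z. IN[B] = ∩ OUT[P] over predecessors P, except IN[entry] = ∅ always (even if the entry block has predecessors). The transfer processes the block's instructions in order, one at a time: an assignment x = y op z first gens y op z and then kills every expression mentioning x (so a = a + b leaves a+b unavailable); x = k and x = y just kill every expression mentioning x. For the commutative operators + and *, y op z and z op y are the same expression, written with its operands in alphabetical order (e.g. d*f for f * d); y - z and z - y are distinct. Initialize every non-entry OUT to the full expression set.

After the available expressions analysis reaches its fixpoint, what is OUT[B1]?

Answer: {a+a, a-e}

Working:
Fixpoint table:
  B0: | IN={} | OUT={a+a}
  B1: | IN={a+a} | OUT={a+a, a-e}
  B2: | IN={a+a, a-e} | OUT={a+a, a-e}
  B3: | IN={} | OUT={}
  B4: | IN={} | OUT={f-d}
  B5: | IN={} | OUT={}
  B6: | IN={} | OUT={}
  B7: | IN={} | OUT={}

Merge at B1: IN[B1] = OUT[B0] = {a+a}
Applying B1's transfer function to that IN value gives OUT[B1] (row B1 above).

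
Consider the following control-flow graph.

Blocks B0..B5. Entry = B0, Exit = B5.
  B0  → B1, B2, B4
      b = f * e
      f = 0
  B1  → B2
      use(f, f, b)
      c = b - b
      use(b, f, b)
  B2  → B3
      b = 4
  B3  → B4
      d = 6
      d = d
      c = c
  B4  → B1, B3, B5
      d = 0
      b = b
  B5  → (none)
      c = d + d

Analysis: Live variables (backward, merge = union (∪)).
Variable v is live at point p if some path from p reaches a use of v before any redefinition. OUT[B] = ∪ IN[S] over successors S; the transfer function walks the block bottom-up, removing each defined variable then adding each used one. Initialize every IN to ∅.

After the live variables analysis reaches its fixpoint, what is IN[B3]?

Fixpoint table:
  B0:  IN={c, e, f}  OUT={b, c, f}
  B1:  IN={b, f}  OUT={c, f}
  B2:  IN={c, f}  OUT={b, c, f}
  B3:  IN={b, c, f}  OUT={b, c, f}
  B4:  IN={b, c, f}  OUT={b, c, d, f}
  B5:  IN={d}  OUT={}

Merge at B3: OUT[B3] = IN[B4] = {b, c, f}
Applying B3's transfer function to that OUT value gives IN[B3] (row B3 above).

Answer: {b, c, f}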